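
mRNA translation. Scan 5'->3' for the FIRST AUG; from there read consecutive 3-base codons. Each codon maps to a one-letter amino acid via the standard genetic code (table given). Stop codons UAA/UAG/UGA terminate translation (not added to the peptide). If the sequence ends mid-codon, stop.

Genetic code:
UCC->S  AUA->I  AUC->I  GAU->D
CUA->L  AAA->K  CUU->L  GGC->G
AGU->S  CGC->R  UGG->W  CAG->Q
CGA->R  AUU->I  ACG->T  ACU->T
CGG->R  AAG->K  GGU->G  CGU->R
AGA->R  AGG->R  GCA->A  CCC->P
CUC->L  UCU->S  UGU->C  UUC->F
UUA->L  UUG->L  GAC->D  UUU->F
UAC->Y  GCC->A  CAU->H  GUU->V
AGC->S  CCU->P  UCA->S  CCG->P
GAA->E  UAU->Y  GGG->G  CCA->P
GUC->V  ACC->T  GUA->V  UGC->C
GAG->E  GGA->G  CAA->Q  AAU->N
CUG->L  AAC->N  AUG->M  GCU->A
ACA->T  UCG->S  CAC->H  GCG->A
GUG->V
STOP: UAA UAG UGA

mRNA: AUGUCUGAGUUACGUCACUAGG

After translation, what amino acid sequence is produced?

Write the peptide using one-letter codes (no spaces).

start AUG at pos 0
pos 0: AUG -> M; peptide=M
pos 3: UCU -> S; peptide=MS
pos 6: GAG -> E; peptide=MSE
pos 9: UUA -> L; peptide=MSEL
pos 12: CGU -> R; peptide=MSELR
pos 15: CAC -> H; peptide=MSELRH
pos 18: UAG -> STOP

Answer: MSELRH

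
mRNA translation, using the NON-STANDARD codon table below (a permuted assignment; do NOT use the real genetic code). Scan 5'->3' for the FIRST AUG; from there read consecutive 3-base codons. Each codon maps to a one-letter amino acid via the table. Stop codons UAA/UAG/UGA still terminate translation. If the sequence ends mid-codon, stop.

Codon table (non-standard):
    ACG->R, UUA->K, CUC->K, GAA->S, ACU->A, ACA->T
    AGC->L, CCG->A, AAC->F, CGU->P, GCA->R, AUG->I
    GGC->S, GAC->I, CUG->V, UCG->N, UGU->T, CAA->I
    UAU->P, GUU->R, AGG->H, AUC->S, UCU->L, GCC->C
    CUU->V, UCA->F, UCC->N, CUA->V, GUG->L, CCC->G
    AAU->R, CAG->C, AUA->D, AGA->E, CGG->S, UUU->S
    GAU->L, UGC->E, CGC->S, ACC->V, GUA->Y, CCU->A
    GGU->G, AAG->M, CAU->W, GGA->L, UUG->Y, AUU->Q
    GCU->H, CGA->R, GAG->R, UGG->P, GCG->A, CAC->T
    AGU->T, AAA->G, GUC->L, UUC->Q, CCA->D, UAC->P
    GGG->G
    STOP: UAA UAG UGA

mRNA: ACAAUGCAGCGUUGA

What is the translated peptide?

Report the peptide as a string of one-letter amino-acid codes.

Answer: ICP

Derivation:
start AUG at pos 3
pos 3: AUG -> I; peptide=I
pos 6: CAG -> C; peptide=IC
pos 9: CGU -> P; peptide=ICP
pos 12: UGA -> STOP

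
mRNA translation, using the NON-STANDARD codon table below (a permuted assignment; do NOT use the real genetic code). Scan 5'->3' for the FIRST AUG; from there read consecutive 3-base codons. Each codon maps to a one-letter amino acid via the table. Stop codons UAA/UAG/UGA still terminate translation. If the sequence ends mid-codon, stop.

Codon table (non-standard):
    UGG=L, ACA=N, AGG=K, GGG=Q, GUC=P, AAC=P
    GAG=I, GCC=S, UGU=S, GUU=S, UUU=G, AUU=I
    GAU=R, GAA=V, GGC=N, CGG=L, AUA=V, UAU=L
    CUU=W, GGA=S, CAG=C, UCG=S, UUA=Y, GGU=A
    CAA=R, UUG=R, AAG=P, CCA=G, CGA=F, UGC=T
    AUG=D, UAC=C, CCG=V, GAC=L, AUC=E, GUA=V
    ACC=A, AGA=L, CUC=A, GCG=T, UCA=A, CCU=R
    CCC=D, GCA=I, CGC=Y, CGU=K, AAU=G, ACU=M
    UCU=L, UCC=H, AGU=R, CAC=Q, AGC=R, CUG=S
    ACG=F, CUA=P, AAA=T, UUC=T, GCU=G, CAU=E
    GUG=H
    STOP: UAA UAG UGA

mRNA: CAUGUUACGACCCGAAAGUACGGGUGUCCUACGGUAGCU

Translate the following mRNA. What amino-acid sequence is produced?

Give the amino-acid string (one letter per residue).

Answer: DYFDVRFAPPL

Derivation:
start AUG at pos 1
pos 1: AUG -> D; peptide=D
pos 4: UUA -> Y; peptide=DY
pos 7: CGA -> F; peptide=DYF
pos 10: CCC -> D; peptide=DYFD
pos 13: GAA -> V; peptide=DYFDV
pos 16: AGU -> R; peptide=DYFDVR
pos 19: ACG -> F; peptide=DYFDVRF
pos 22: GGU -> A; peptide=DYFDVRFA
pos 25: GUC -> P; peptide=DYFDVRFAP
pos 28: CUA -> P; peptide=DYFDVRFAPP
pos 31: CGG -> L; peptide=DYFDVRFAPPL
pos 34: UAG -> STOP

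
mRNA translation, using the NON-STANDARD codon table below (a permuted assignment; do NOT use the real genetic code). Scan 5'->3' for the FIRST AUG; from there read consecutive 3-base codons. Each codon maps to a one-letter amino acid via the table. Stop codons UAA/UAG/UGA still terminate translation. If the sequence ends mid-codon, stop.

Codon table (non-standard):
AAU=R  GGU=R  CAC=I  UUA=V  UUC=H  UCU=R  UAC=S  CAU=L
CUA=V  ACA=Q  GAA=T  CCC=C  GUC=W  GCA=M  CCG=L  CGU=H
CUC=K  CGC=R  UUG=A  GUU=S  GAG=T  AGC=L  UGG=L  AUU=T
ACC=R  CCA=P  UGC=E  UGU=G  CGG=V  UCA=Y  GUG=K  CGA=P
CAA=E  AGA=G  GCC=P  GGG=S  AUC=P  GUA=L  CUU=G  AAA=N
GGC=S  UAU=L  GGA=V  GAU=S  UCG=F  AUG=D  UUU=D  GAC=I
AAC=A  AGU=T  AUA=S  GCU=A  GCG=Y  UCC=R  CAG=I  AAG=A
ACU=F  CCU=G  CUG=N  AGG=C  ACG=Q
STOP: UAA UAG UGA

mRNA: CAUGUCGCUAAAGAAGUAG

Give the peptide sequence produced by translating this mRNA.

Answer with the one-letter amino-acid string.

Answer: DFVAA

Derivation:
start AUG at pos 1
pos 1: AUG -> D; peptide=D
pos 4: UCG -> F; peptide=DF
pos 7: CUA -> V; peptide=DFV
pos 10: AAG -> A; peptide=DFVA
pos 13: AAG -> A; peptide=DFVAA
pos 16: UAG -> STOP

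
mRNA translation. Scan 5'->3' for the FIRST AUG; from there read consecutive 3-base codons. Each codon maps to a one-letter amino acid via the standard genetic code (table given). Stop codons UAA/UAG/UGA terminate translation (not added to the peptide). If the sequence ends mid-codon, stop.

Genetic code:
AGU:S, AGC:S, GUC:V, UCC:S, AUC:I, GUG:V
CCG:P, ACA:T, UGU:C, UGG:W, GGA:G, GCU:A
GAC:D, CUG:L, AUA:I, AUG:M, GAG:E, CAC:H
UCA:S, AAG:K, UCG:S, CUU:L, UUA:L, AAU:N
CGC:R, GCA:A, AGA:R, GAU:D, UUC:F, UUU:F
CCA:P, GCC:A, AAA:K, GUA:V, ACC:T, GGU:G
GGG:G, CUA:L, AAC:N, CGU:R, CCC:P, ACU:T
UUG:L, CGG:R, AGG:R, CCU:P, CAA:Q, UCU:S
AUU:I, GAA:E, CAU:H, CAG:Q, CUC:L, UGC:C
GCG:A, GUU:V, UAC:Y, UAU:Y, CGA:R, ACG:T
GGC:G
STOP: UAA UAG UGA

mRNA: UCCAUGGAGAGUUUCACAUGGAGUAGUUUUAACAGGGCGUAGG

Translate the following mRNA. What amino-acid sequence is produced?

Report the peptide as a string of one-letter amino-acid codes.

Answer: MESFTWSSFNRA

Derivation:
start AUG at pos 3
pos 3: AUG -> M; peptide=M
pos 6: GAG -> E; peptide=ME
pos 9: AGU -> S; peptide=MES
pos 12: UUC -> F; peptide=MESF
pos 15: ACA -> T; peptide=MESFT
pos 18: UGG -> W; peptide=MESFTW
pos 21: AGU -> S; peptide=MESFTWS
pos 24: AGU -> S; peptide=MESFTWSS
pos 27: UUU -> F; peptide=MESFTWSSF
pos 30: AAC -> N; peptide=MESFTWSSFN
pos 33: AGG -> R; peptide=MESFTWSSFNR
pos 36: GCG -> A; peptide=MESFTWSSFNRA
pos 39: UAG -> STOP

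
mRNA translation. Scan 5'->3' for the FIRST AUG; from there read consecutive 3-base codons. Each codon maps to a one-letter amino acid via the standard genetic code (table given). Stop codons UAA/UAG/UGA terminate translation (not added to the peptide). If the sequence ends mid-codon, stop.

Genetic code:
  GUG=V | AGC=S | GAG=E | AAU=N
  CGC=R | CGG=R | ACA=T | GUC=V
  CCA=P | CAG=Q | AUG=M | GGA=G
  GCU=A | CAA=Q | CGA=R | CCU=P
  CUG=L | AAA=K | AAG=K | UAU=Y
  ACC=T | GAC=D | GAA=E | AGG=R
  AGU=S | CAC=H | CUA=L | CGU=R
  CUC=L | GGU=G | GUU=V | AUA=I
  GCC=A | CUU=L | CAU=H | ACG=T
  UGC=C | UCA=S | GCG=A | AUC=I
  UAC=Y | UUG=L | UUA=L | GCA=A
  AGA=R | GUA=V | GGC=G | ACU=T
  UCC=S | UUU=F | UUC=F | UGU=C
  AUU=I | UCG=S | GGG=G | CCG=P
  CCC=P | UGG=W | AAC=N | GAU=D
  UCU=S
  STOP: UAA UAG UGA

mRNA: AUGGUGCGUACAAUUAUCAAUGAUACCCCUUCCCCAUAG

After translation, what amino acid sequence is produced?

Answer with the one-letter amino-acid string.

Answer: MVRTIINDTPSP

Derivation:
start AUG at pos 0
pos 0: AUG -> M; peptide=M
pos 3: GUG -> V; peptide=MV
pos 6: CGU -> R; peptide=MVR
pos 9: ACA -> T; peptide=MVRT
pos 12: AUU -> I; peptide=MVRTI
pos 15: AUC -> I; peptide=MVRTII
pos 18: AAU -> N; peptide=MVRTIIN
pos 21: GAU -> D; peptide=MVRTIIND
pos 24: ACC -> T; peptide=MVRTIINDT
pos 27: CCU -> P; peptide=MVRTIINDTP
pos 30: UCC -> S; peptide=MVRTIINDTPS
pos 33: CCA -> P; peptide=MVRTIINDTPSP
pos 36: UAG -> STOP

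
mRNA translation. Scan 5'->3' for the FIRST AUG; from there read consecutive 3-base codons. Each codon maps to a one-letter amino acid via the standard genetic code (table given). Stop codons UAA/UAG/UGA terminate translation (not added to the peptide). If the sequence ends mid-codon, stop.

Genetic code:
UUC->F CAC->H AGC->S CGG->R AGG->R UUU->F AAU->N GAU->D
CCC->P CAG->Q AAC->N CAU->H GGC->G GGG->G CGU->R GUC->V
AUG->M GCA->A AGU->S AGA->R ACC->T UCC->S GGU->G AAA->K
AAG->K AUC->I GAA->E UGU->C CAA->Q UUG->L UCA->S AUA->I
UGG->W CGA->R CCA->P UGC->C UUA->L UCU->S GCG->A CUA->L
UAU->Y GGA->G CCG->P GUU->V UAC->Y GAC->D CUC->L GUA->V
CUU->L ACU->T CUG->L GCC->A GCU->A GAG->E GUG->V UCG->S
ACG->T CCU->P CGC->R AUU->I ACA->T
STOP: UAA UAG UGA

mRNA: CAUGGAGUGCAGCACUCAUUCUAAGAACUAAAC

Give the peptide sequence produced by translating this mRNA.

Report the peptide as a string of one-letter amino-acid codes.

Answer: MECSTHSKN

Derivation:
start AUG at pos 1
pos 1: AUG -> M; peptide=M
pos 4: GAG -> E; peptide=ME
pos 7: UGC -> C; peptide=MEC
pos 10: AGC -> S; peptide=MECS
pos 13: ACU -> T; peptide=MECST
pos 16: CAU -> H; peptide=MECSTH
pos 19: UCU -> S; peptide=MECSTHS
pos 22: AAG -> K; peptide=MECSTHSK
pos 25: AAC -> N; peptide=MECSTHSKN
pos 28: UAA -> STOP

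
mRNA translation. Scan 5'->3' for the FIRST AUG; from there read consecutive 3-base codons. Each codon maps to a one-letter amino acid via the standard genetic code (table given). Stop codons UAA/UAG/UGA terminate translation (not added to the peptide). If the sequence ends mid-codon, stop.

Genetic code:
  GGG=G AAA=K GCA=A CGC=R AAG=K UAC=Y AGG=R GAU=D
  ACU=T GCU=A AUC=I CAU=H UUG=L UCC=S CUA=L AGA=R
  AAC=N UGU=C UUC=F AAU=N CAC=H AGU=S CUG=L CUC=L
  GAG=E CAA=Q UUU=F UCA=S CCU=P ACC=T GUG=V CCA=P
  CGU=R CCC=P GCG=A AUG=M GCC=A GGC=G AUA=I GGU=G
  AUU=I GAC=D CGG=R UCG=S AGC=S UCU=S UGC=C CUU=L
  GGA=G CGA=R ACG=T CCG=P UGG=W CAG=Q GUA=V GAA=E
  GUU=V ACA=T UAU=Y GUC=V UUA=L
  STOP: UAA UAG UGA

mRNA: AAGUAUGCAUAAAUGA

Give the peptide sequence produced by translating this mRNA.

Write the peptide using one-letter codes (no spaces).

start AUG at pos 4
pos 4: AUG -> M; peptide=M
pos 7: CAU -> H; peptide=MH
pos 10: AAA -> K; peptide=MHK
pos 13: UGA -> STOP

Answer: MHK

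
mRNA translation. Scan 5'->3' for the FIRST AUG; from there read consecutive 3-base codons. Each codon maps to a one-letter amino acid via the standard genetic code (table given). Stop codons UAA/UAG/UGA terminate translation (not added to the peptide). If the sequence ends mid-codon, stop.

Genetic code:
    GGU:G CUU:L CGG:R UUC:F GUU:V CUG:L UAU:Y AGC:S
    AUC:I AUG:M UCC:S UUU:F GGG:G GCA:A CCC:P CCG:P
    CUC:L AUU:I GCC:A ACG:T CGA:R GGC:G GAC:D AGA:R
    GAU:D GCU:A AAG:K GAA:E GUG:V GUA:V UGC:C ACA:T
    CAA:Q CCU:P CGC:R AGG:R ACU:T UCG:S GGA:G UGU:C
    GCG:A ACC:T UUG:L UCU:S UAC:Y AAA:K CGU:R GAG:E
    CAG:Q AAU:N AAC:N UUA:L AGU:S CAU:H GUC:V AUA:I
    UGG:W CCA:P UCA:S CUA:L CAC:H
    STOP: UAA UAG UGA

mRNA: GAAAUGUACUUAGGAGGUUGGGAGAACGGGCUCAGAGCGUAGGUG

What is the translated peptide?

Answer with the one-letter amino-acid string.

Answer: MYLGGWENGLRA

Derivation:
start AUG at pos 3
pos 3: AUG -> M; peptide=M
pos 6: UAC -> Y; peptide=MY
pos 9: UUA -> L; peptide=MYL
pos 12: GGA -> G; peptide=MYLG
pos 15: GGU -> G; peptide=MYLGG
pos 18: UGG -> W; peptide=MYLGGW
pos 21: GAG -> E; peptide=MYLGGWE
pos 24: AAC -> N; peptide=MYLGGWEN
pos 27: GGG -> G; peptide=MYLGGWENG
pos 30: CUC -> L; peptide=MYLGGWENGL
pos 33: AGA -> R; peptide=MYLGGWENGLR
pos 36: GCG -> A; peptide=MYLGGWENGLRA
pos 39: UAG -> STOP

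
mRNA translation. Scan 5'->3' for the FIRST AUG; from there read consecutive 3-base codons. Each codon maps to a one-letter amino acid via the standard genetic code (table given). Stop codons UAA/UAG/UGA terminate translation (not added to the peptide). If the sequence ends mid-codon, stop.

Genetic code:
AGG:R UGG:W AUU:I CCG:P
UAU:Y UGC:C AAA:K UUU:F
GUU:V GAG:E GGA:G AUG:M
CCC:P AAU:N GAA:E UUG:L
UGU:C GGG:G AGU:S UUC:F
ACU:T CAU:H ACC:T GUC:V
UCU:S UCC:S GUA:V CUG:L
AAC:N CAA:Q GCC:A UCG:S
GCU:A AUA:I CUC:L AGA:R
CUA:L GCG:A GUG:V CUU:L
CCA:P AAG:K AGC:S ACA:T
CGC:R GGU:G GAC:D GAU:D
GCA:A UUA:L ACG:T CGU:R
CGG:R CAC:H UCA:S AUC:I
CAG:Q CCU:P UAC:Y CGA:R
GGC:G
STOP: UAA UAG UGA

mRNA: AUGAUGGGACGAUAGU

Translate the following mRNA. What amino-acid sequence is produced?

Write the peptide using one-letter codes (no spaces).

Answer: MMGR

Derivation:
start AUG at pos 0
pos 0: AUG -> M; peptide=M
pos 3: AUG -> M; peptide=MM
pos 6: GGA -> G; peptide=MMG
pos 9: CGA -> R; peptide=MMGR
pos 12: UAG -> STOP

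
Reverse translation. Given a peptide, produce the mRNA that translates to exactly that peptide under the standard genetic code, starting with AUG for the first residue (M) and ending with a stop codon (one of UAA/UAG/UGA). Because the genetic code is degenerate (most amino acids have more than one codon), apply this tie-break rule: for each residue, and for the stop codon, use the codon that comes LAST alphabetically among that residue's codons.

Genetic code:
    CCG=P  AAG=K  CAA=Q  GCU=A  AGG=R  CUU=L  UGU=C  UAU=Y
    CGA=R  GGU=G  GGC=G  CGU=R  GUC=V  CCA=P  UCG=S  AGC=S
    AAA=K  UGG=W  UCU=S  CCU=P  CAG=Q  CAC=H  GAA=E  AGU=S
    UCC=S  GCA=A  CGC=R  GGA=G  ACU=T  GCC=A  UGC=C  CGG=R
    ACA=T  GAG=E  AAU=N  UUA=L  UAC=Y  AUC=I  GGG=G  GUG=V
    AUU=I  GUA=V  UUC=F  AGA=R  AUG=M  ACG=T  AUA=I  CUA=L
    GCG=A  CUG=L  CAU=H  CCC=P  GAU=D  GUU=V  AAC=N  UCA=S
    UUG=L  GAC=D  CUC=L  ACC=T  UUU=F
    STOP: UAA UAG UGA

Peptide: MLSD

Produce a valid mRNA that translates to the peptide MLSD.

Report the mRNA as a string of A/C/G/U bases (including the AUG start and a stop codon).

Answer: mRNA: AUGUUGUCUGAUUGA

Derivation:
residue 1: M -> AUG (start codon)
residue 2: L codons sorted = CUA,CUC,CUG,CUU,UUA,UUG -> pick last = UUG
residue 3: S codons sorted = AGC,AGU,UCA,UCC,UCG,UCU -> pick last = UCU
residue 4: D codons sorted = GAC,GAU -> pick last = GAU
terminator: stop codons sorted = UAA,UAG,UGA -> pick last = UGA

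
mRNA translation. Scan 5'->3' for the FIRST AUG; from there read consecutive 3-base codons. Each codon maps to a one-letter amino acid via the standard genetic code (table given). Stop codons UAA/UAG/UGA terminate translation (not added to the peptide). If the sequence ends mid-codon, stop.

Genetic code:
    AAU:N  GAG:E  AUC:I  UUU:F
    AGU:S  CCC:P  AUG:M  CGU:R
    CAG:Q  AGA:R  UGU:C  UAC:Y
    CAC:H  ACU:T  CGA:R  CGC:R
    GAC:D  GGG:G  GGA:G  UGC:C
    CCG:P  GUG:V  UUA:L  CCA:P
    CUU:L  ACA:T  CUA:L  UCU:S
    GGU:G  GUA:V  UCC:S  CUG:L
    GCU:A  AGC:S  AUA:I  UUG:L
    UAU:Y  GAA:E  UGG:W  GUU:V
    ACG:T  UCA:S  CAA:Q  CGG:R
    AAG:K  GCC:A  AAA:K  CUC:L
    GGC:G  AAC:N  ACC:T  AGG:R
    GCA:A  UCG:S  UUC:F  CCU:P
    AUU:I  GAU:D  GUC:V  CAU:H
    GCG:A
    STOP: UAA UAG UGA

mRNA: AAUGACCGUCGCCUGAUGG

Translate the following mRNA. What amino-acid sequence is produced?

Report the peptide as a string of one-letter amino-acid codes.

start AUG at pos 1
pos 1: AUG -> M; peptide=M
pos 4: ACC -> T; peptide=MT
pos 7: GUC -> V; peptide=MTV
pos 10: GCC -> A; peptide=MTVA
pos 13: UGA -> STOP

Answer: MTVA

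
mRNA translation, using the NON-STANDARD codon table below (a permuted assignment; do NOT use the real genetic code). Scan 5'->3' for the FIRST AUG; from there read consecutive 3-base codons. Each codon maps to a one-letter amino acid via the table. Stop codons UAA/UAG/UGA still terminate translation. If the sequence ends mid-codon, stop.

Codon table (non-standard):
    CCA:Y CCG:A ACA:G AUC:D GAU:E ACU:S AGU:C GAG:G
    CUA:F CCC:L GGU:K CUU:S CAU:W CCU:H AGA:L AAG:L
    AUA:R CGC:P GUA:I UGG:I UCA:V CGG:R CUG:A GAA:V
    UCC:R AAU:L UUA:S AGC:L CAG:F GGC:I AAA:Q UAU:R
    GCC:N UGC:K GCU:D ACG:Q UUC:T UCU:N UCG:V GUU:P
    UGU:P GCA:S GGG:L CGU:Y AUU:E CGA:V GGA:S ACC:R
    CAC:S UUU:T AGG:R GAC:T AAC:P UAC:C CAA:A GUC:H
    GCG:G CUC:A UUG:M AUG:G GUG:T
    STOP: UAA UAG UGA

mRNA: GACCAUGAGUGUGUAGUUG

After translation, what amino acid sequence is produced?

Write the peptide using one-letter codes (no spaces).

start AUG at pos 4
pos 4: AUG -> G; peptide=G
pos 7: AGU -> C; peptide=GC
pos 10: GUG -> T; peptide=GCT
pos 13: UAG -> STOP

Answer: GCT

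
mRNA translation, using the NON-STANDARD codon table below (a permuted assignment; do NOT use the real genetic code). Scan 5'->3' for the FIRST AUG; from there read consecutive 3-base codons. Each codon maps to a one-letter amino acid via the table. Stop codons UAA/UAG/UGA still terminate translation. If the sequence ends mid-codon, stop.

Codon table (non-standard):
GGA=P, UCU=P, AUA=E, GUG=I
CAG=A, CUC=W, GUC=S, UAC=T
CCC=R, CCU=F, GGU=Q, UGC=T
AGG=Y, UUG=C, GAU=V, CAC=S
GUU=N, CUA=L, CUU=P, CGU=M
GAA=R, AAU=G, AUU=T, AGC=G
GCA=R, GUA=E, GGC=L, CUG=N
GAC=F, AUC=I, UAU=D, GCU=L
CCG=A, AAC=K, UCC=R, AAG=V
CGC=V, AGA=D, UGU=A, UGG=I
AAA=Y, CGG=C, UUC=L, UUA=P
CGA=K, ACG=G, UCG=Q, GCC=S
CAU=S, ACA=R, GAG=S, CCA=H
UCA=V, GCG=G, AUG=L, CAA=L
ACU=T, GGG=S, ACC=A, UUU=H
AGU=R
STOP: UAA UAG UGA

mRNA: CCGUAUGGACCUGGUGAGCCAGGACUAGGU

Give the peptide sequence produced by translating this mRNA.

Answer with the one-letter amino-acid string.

Answer: LFNIGAF

Derivation:
start AUG at pos 4
pos 4: AUG -> L; peptide=L
pos 7: GAC -> F; peptide=LF
pos 10: CUG -> N; peptide=LFN
pos 13: GUG -> I; peptide=LFNI
pos 16: AGC -> G; peptide=LFNIG
pos 19: CAG -> A; peptide=LFNIGA
pos 22: GAC -> F; peptide=LFNIGAF
pos 25: UAG -> STOP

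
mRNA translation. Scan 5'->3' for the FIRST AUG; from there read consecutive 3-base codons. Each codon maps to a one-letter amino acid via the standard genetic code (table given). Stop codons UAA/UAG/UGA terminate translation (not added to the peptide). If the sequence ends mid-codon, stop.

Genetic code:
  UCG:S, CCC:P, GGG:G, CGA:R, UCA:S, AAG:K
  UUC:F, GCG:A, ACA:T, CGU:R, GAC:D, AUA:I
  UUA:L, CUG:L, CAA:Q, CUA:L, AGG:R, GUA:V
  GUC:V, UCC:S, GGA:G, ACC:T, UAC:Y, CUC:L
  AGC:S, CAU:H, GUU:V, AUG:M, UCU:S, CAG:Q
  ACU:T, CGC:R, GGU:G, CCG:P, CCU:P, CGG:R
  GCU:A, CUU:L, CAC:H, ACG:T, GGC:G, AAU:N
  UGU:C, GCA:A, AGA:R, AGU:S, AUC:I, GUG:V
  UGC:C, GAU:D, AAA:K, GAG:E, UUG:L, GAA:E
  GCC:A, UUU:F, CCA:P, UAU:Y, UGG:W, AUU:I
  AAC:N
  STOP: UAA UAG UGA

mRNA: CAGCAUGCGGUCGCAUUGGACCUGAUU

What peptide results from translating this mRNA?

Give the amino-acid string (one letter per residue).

start AUG at pos 4
pos 4: AUG -> M; peptide=M
pos 7: CGG -> R; peptide=MR
pos 10: UCG -> S; peptide=MRS
pos 13: CAU -> H; peptide=MRSH
pos 16: UGG -> W; peptide=MRSHW
pos 19: ACC -> T; peptide=MRSHWT
pos 22: UGA -> STOP

Answer: MRSHWT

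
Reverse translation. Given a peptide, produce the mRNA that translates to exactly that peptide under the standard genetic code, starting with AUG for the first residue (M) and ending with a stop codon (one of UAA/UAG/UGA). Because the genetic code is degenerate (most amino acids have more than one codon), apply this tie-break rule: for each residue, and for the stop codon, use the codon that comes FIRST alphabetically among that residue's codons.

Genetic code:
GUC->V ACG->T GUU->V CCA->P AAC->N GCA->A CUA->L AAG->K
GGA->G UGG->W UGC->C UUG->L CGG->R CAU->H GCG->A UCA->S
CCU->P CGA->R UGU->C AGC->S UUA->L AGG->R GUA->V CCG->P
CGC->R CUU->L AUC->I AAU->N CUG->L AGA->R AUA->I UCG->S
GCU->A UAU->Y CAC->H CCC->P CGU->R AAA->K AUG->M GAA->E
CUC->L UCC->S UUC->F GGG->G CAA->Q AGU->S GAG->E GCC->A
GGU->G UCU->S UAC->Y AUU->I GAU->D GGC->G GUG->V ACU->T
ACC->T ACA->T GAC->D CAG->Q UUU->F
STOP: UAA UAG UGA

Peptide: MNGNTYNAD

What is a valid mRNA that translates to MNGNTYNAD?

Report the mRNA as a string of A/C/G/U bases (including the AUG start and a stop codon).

residue 1: M -> AUG (start codon)
residue 2: N codons sorted = AAC,AAU -> pick first = AAC
residue 3: G codons sorted = GGA,GGC,GGG,GGU -> pick first = GGA
residue 4: N codons sorted = AAC,AAU -> pick first = AAC
residue 5: T codons sorted = ACA,ACC,ACG,ACU -> pick first = ACA
residue 6: Y codons sorted = UAC,UAU -> pick first = UAC
residue 7: N codons sorted = AAC,AAU -> pick first = AAC
residue 8: A codons sorted = GCA,GCC,GCG,GCU -> pick first = GCA
residue 9: D codons sorted = GAC,GAU -> pick first = GAC
terminator: stop codons sorted = UAA,UAG,UGA -> pick first = UAA

Answer: mRNA: AUGAACGGAAACACAUACAACGCAGACUAA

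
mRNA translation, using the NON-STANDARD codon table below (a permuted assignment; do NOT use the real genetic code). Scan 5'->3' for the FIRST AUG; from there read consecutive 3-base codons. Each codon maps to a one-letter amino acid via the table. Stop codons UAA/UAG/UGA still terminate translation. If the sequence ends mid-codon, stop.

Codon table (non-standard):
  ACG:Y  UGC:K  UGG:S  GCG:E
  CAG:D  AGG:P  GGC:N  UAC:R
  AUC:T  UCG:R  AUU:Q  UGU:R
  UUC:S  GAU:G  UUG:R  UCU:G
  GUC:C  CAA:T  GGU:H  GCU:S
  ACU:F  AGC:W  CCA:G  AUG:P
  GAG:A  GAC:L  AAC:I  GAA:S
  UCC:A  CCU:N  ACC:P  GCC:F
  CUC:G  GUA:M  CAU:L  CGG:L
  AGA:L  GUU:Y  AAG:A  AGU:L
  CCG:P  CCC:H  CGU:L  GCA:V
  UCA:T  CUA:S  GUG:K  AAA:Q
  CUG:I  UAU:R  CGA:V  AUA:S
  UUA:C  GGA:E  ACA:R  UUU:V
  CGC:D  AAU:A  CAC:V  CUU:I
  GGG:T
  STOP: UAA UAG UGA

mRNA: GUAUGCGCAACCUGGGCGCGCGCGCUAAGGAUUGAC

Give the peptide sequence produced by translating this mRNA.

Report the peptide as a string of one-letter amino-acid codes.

Answer: PDIINEDSAG

Derivation:
start AUG at pos 2
pos 2: AUG -> P; peptide=P
pos 5: CGC -> D; peptide=PD
pos 8: AAC -> I; peptide=PDI
pos 11: CUG -> I; peptide=PDII
pos 14: GGC -> N; peptide=PDIIN
pos 17: GCG -> E; peptide=PDIINE
pos 20: CGC -> D; peptide=PDIINED
pos 23: GCU -> S; peptide=PDIINEDS
pos 26: AAG -> A; peptide=PDIINEDSA
pos 29: GAU -> G; peptide=PDIINEDSAG
pos 32: UGA -> STOP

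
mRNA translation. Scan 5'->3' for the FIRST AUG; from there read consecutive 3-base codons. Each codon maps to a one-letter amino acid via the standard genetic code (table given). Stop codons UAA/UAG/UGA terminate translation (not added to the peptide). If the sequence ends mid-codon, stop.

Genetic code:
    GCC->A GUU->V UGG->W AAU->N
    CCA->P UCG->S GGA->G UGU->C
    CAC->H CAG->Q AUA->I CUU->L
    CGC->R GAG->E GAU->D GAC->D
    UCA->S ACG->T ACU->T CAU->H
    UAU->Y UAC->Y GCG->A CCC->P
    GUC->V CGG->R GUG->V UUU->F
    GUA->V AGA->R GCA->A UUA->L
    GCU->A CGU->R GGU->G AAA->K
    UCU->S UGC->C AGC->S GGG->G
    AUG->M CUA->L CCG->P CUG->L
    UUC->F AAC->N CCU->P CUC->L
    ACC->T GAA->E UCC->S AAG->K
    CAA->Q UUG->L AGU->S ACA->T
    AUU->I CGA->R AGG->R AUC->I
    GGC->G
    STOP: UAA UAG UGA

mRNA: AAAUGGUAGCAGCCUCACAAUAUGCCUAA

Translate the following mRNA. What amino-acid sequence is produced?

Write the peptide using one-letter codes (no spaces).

Answer: MVAASQYA

Derivation:
start AUG at pos 2
pos 2: AUG -> M; peptide=M
pos 5: GUA -> V; peptide=MV
pos 8: GCA -> A; peptide=MVA
pos 11: GCC -> A; peptide=MVAA
pos 14: UCA -> S; peptide=MVAAS
pos 17: CAA -> Q; peptide=MVAASQ
pos 20: UAU -> Y; peptide=MVAASQY
pos 23: GCC -> A; peptide=MVAASQYA
pos 26: UAA -> STOP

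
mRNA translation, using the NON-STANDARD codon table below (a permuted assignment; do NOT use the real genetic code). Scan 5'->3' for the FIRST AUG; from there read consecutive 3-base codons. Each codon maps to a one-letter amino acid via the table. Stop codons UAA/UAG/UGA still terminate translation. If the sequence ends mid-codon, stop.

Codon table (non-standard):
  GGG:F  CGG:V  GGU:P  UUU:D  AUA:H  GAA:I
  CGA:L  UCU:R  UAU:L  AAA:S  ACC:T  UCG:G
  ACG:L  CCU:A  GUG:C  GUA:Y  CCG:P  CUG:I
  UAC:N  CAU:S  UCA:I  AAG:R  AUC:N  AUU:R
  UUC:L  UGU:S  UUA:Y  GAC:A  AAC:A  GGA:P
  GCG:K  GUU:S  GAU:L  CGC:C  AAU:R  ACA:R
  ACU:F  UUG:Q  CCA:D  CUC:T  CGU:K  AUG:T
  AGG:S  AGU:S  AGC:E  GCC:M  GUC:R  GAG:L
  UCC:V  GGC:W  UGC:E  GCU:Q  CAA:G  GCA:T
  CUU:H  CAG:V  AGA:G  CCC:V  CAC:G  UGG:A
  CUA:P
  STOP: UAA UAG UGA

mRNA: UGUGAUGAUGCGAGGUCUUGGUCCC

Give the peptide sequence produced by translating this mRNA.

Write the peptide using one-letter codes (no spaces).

start AUG at pos 4
pos 4: AUG -> T; peptide=T
pos 7: AUG -> T; peptide=TT
pos 10: CGA -> L; peptide=TTL
pos 13: GGU -> P; peptide=TTLP
pos 16: CUU -> H; peptide=TTLPH
pos 19: GGU -> P; peptide=TTLPHP
pos 22: CCC -> V; peptide=TTLPHPV
pos 25: only 0 nt remain (<3), stop (end of mRNA)

Answer: TTLPHPV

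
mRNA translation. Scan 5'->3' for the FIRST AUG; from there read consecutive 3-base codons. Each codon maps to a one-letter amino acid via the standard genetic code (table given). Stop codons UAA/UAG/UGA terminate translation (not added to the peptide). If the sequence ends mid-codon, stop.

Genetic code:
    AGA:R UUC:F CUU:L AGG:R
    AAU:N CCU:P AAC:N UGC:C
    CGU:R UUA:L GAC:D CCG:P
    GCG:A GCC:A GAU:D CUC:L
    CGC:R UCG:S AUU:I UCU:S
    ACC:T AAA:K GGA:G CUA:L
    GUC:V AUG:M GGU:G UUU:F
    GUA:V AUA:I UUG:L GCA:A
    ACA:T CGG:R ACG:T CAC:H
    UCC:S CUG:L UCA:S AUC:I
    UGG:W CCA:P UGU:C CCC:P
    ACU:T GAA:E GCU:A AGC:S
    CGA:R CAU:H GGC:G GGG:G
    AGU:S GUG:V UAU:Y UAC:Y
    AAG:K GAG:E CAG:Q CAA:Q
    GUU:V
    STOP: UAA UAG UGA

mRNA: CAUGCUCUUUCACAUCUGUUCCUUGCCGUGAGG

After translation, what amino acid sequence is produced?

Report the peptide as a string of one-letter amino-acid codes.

start AUG at pos 1
pos 1: AUG -> M; peptide=M
pos 4: CUC -> L; peptide=ML
pos 7: UUU -> F; peptide=MLF
pos 10: CAC -> H; peptide=MLFH
pos 13: AUC -> I; peptide=MLFHI
pos 16: UGU -> C; peptide=MLFHIC
pos 19: UCC -> S; peptide=MLFHICS
pos 22: UUG -> L; peptide=MLFHICSL
pos 25: CCG -> P; peptide=MLFHICSLP
pos 28: UGA -> STOP

Answer: MLFHICSLP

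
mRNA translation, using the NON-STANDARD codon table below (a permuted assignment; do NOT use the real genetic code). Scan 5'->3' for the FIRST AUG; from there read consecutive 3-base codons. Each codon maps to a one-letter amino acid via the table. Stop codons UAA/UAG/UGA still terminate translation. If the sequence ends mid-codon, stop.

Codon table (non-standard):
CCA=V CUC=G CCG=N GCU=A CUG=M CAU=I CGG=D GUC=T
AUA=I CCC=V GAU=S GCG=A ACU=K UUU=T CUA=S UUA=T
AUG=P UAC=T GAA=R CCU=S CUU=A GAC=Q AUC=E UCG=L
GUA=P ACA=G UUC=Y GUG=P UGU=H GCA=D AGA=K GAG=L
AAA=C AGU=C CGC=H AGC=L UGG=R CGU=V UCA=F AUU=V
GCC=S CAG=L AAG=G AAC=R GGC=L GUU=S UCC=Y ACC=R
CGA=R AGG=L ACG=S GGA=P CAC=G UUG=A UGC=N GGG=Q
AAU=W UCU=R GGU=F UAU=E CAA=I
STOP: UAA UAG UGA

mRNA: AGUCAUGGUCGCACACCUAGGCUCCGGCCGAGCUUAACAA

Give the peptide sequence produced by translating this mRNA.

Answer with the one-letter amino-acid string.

Answer: PTDGSLYLRA

Derivation:
start AUG at pos 4
pos 4: AUG -> P; peptide=P
pos 7: GUC -> T; peptide=PT
pos 10: GCA -> D; peptide=PTD
pos 13: CAC -> G; peptide=PTDG
pos 16: CUA -> S; peptide=PTDGS
pos 19: GGC -> L; peptide=PTDGSL
pos 22: UCC -> Y; peptide=PTDGSLY
pos 25: GGC -> L; peptide=PTDGSLYL
pos 28: CGA -> R; peptide=PTDGSLYLR
pos 31: GCU -> A; peptide=PTDGSLYLRA
pos 34: UAA -> STOP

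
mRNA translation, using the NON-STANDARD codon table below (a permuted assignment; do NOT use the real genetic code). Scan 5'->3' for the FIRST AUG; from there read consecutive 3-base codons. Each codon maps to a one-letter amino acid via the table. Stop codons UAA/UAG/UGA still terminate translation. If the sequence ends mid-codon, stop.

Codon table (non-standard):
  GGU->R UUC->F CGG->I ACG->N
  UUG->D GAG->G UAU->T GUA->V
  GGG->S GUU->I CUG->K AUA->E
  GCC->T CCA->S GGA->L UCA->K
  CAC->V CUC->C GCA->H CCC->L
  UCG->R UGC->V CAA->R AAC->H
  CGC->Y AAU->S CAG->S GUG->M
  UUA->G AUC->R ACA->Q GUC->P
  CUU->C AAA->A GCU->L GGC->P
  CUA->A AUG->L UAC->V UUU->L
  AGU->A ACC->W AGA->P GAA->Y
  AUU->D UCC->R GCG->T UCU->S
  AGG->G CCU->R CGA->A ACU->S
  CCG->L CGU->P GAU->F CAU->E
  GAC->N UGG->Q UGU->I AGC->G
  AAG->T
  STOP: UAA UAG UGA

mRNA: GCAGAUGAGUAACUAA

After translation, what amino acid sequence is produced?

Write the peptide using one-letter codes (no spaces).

Answer: LAH

Derivation:
start AUG at pos 4
pos 4: AUG -> L; peptide=L
pos 7: AGU -> A; peptide=LA
pos 10: AAC -> H; peptide=LAH
pos 13: UAA -> STOP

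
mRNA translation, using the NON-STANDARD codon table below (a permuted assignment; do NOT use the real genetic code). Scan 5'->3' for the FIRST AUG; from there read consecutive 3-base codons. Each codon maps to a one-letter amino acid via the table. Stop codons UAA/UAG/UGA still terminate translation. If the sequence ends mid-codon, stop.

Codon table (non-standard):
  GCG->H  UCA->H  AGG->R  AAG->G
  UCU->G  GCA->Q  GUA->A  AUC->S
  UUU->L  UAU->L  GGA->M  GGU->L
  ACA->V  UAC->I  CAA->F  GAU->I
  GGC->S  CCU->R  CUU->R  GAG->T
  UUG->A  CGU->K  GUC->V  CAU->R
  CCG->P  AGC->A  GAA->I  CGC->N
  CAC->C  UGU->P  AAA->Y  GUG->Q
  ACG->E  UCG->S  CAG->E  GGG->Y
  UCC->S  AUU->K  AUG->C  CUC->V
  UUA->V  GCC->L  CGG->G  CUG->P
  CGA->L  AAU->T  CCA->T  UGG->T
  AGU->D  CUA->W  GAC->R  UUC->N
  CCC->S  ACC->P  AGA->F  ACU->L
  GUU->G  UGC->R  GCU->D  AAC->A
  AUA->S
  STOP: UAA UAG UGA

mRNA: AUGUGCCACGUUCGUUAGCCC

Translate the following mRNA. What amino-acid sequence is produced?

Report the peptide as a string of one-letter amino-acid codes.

start AUG at pos 0
pos 0: AUG -> C; peptide=C
pos 3: UGC -> R; peptide=CR
pos 6: CAC -> C; peptide=CRC
pos 9: GUU -> G; peptide=CRCG
pos 12: CGU -> K; peptide=CRCGK
pos 15: UAG -> STOP

Answer: CRCGK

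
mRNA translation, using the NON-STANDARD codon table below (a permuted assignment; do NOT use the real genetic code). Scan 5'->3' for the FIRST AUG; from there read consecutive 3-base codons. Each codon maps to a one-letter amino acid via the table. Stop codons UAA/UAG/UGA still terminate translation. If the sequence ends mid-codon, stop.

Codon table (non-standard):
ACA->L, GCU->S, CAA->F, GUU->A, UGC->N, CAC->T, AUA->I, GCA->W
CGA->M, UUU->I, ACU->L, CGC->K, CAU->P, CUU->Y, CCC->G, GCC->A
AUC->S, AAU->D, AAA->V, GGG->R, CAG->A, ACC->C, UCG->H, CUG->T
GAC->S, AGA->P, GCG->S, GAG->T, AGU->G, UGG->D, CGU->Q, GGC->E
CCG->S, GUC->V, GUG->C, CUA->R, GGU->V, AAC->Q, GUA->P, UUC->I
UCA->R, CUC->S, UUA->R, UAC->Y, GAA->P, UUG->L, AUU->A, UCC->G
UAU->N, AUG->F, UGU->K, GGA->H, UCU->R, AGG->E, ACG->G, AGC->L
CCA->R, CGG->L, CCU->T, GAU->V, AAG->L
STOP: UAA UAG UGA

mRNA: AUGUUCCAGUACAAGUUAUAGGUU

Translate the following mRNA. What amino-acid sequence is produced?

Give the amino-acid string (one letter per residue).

Answer: FIAYLR

Derivation:
start AUG at pos 0
pos 0: AUG -> F; peptide=F
pos 3: UUC -> I; peptide=FI
pos 6: CAG -> A; peptide=FIA
pos 9: UAC -> Y; peptide=FIAY
pos 12: AAG -> L; peptide=FIAYL
pos 15: UUA -> R; peptide=FIAYLR
pos 18: UAG -> STOP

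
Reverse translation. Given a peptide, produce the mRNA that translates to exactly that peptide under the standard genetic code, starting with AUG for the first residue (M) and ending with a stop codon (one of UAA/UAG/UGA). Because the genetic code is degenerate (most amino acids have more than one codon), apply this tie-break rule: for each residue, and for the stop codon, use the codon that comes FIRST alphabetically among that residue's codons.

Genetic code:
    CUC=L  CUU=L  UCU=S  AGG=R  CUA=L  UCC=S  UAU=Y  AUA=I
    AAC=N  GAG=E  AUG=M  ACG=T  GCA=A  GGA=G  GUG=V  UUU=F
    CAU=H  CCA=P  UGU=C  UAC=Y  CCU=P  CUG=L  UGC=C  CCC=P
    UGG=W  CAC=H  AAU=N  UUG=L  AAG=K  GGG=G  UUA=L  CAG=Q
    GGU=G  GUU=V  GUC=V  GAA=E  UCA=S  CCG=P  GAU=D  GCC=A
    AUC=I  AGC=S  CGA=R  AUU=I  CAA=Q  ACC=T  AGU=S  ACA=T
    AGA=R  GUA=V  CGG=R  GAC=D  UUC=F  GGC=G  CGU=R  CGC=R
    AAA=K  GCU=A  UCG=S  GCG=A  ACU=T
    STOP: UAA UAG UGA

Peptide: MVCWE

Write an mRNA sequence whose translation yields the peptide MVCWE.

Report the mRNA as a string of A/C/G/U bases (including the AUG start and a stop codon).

Answer: mRNA: AUGGUAUGCUGGGAAUAA

Derivation:
residue 1: M -> AUG (start codon)
residue 2: V codons sorted = GUA,GUC,GUG,GUU -> pick first = GUA
residue 3: C codons sorted = UGC,UGU -> pick first = UGC
residue 4: W -> UGG (only codon)
residue 5: E codons sorted = GAA,GAG -> pick first = GAA
terminator: stop codons sorted = UAA,UAG,UGA -> pick first = UAA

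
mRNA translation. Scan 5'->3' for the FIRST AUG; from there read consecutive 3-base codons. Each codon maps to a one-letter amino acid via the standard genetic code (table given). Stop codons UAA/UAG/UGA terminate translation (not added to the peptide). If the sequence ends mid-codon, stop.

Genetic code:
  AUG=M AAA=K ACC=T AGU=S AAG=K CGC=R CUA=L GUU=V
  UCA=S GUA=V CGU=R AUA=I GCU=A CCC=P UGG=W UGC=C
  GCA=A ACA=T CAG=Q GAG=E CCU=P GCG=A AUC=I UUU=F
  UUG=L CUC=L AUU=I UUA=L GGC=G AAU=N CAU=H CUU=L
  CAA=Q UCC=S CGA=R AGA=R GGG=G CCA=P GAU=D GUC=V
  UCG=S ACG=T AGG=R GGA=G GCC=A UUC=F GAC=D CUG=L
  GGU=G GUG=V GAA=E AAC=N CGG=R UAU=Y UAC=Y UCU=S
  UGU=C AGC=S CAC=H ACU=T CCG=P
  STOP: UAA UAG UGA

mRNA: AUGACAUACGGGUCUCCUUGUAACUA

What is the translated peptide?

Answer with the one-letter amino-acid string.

start AUG at pos 0
pos 0: AUG -> M; peptide=M
pos 3: ACA -> T; peptide=MT
pos 6: UAC -> Y; peptide=MTY
pos 9: GGG -> G; peptide=MTYG
pos 12: UCU -> S; peptide=MTYGS
pos 15: CCU -> P; peptide=MTYGSP
pos 18: UGU -> C; peptide=MTYGSPC
pos 21: AAC -> N; peptide=MTYGSPCN
pos 24: only 2 nt remain (<3), stop (end of mRNA)

Answer: MTYGSPCN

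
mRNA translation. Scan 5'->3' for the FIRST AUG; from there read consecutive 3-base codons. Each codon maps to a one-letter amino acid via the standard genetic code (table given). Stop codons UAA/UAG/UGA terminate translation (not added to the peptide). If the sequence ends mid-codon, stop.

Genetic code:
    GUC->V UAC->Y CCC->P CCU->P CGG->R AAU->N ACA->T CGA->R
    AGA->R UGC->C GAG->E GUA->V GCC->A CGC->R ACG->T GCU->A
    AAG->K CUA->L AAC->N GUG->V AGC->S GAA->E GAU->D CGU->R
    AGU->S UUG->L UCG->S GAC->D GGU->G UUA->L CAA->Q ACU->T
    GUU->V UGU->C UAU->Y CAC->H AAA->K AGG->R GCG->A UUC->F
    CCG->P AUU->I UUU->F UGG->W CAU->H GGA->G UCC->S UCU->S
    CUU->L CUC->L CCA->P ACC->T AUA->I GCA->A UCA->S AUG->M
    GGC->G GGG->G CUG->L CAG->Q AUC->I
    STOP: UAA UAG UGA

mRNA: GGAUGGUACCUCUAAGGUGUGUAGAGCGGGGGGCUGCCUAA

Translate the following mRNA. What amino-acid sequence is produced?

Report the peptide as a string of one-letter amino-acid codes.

start AUG at pos 2
pos 2: AUG -> M; peptide=M
pos 5: GUA -> V; peptide=MV
pos 8: CCU -> P; peptide=MVP
pos 11: CUA -> L; peptide=MVPL
pos 14: AGG -> R; peptide=MVPLR
pos 17: UGU -> C; peptide=MVPLRC
pos 20: GUA -> V; peptide=MVPLRCV
pos 23: GAG -> E; peptide=MVPLRCVE
pos 26: CGG -> R; peptide=MVPLRCVER
pos 29: GGG -> G; peptide=MVPLRCVERG
pos 32: GCU -> A; peptide=MVPLRCVERGA
pos 35: GCC -> A; peptide=MVPLRCVERGAA
pos 38: UAA -> STOP

Answer: MVPLRCVERGAA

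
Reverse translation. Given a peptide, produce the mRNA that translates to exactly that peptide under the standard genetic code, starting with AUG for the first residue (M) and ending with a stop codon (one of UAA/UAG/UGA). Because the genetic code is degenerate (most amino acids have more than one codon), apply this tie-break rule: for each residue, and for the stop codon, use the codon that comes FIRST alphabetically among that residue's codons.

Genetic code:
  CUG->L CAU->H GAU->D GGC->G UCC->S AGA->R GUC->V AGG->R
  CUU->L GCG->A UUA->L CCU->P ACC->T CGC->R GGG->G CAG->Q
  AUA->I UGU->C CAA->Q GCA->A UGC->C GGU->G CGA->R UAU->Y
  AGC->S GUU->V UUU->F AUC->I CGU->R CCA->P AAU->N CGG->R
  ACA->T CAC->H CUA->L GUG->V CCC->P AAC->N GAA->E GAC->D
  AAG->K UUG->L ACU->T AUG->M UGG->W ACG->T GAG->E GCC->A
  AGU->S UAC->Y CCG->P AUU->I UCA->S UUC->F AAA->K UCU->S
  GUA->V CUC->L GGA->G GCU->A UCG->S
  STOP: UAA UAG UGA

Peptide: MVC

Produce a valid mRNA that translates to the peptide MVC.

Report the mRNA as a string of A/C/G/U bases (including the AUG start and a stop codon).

residue 1: M -> AUG (start codon)
residue 2: V codons sorted = GUA,GUC,GUG,GUU -> pick first = GUA
residue 3: C codons sorted = UGC,UGU -> pick first = UGC
terminator: stop codons sorted = UAA,UAG,UGA -> pick first = UAA

Answer: mRNA: AUGGUAUGCUAA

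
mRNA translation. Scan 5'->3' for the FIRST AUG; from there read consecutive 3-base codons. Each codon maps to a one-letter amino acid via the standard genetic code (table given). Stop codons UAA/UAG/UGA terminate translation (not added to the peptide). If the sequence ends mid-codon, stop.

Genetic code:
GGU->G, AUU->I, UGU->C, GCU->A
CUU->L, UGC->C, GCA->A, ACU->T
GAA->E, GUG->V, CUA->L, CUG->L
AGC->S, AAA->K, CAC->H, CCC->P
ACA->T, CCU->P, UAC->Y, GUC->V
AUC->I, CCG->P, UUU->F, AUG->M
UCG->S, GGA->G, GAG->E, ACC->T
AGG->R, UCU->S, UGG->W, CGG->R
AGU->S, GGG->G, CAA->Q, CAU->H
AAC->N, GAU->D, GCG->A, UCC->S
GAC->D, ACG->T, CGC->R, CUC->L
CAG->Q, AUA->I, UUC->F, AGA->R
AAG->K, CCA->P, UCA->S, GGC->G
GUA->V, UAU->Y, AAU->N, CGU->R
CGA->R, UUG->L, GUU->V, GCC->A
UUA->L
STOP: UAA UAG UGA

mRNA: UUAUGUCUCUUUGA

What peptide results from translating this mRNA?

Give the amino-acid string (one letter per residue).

Answer: MSL

Derivation:
start AUG at pos 2
pos 2: AUG -> M; peptide=M
pos 5: UCU -> S; peptide=MS
pos 8: CUU -> L; peptide=MSL
pos 11: UGA -> STOP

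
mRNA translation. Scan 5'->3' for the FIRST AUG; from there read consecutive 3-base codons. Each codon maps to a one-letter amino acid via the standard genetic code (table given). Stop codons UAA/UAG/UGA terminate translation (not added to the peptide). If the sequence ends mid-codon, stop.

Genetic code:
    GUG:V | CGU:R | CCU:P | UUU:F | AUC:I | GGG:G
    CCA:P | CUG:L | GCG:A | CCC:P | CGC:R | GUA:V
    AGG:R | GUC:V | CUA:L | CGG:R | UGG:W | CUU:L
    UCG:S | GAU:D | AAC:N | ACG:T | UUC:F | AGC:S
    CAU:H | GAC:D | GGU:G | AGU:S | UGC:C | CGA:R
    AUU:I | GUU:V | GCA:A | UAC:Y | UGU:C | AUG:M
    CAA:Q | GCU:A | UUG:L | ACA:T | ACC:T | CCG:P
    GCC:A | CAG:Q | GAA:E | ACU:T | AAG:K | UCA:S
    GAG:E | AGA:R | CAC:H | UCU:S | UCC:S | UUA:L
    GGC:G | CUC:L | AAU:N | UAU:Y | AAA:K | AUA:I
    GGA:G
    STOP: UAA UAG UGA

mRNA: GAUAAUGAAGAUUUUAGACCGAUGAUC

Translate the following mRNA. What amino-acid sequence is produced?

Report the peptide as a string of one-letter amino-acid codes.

start AUG at pos 4
pos 4: AUG -> M; peptide=M
pos 7: AAG -> K; peptide=MK
pos 10: AUU -> I; peptide=MKI
pos 13: UUA -> L; peptide=MKIL
pos 16: GAC -> D; peptide=MKILD
pos 19: CGA -> R; peptide=MKILDR
pos 22: UGA -> STOP

Answer: MKILDR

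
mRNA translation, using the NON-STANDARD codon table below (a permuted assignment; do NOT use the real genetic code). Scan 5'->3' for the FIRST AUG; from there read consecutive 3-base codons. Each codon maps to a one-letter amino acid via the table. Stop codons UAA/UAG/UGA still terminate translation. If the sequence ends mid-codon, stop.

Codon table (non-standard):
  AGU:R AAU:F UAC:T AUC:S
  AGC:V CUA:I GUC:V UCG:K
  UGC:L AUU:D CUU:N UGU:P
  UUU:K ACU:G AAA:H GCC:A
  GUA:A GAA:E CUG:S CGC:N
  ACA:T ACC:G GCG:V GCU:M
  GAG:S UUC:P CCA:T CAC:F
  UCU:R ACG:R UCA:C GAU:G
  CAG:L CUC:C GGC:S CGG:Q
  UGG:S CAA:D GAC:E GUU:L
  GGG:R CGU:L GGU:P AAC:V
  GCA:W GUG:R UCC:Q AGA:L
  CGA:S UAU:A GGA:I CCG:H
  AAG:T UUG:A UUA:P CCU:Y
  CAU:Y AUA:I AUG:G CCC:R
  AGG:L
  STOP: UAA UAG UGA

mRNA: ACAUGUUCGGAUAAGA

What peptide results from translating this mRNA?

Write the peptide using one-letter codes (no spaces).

Answer: GPI

Derivation:
start AUG at pos 2
pos 2: AUG -> G; peptide=G
pos 5: UUC -> P; peptide=GP
pos 8: GGA -> I; peptide=GPI
pos 11: UAA -> STOP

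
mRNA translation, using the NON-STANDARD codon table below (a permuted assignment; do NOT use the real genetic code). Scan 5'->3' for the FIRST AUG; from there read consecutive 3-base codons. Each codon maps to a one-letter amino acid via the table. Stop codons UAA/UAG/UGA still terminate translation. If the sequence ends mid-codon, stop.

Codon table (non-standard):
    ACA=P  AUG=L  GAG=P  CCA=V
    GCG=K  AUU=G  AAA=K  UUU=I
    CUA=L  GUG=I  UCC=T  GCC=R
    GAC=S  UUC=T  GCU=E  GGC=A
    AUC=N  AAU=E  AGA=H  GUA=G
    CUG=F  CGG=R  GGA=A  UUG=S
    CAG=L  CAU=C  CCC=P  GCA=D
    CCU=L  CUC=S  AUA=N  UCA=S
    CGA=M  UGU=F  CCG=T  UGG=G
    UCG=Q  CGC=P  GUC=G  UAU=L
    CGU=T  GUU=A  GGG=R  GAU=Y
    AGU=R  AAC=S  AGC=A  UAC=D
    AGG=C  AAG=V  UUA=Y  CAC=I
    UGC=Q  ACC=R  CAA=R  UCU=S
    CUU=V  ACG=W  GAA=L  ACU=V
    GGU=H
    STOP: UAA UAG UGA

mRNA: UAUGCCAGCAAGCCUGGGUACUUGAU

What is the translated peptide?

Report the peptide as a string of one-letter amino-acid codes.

Answer: LVDAFHV

Derivation:
start AUG at pos 1
pos 1: AUG -> L; peptide=L
pos 4: CCA -> V; peptide=LV
pos 7: GCA -> D; peptide=LVD
pos 10: AGC -> A; peptide=LVDA
pos 13: CUG -> F; peptide=LVDAF
pos 16: GGU -> H; peptide=LVDAFH
pos 19: ACU -> V; peptide=LVDAFHV
pos 22: UGA -> STOP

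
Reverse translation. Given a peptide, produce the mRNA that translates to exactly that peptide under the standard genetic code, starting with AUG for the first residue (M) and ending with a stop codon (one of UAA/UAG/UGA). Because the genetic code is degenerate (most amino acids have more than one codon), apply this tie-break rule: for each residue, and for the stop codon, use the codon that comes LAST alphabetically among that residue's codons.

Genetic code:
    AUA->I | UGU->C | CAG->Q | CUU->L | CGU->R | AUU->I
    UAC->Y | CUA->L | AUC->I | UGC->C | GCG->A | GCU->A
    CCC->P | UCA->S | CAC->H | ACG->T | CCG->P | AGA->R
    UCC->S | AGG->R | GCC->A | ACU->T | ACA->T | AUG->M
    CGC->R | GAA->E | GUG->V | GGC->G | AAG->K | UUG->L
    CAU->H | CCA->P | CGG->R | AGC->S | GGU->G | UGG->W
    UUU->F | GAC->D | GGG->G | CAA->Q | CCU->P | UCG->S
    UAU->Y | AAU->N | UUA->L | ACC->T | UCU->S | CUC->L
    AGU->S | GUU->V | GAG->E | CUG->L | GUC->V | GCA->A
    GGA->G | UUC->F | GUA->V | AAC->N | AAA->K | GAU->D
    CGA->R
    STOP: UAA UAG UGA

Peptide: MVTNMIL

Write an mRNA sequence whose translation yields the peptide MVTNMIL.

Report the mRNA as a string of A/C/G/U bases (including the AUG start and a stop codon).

Answer: mRNA: AUGGUUACUAAUAUGAUUUUGUGA

Derivation:
residue 1: M -> AUG (start codon)
residue 2: V codons sorted = GUA,GUC,GUG,GUU -> pick last = GUU
residue 3: T codons sorted = ACA,ACC,ACG,ACU -> pick last = ACU
residue 4: N codons sorted = AAC,AAU -> pick last = AAU
residue 5: M -> AUG (only codon)
residue 6: I codons sorted = AUA,AUC,AUU -> pick last = AUU
residue 7: L codons sorted = CUA,CUC,CUG,CUU,UUA,UUG -> pick last = UUG
terminator: stop codons sorted = UAA,UAG,UGA -> pick last = UGA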